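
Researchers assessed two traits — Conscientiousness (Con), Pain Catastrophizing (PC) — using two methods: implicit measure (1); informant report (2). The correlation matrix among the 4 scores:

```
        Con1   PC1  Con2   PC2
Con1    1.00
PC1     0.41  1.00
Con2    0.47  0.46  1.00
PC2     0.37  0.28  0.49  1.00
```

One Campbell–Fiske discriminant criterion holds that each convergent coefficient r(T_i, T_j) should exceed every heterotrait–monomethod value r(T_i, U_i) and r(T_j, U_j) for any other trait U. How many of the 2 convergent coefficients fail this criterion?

2

Checking each validity diagonal entry against its comparison values:
Con (methods 1·2): 0.47 vs {0.41, 0.49} → fail.
PC (methods 1·2): 0.28 vs {0.41, 0.49} → fail.
2 of 2 fail.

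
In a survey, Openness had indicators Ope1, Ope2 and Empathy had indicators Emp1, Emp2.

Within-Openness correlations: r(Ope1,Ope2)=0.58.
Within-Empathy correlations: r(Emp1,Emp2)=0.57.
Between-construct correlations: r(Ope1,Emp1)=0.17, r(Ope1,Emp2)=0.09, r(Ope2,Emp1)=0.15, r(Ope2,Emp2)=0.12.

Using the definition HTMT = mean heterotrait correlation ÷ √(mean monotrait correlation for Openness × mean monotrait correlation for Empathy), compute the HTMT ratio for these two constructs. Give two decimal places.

0.23

Mean heterotrait r = 0.53/4 = 0.1325.
Mean within-Ope = 0.58/1 = 0.5800; mean within-Emp = 0.57/1 = 0.5700.
Geometric mean = √(0.5800 × 0.5700) = 0.5750.
HTMT = 0.1325 / 0.5750 = 0.23.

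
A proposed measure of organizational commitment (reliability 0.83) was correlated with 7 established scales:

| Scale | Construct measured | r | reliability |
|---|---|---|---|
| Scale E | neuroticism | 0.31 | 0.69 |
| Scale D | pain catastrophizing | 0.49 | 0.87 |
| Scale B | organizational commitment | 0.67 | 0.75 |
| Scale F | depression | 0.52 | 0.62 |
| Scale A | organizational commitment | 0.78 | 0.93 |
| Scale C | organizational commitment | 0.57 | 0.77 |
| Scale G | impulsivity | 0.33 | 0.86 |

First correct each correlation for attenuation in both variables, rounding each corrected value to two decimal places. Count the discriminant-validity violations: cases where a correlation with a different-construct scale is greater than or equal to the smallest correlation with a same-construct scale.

Disattenuated r (r / √(r_scale · r_new)):
  Scale E (disc): 0.31 / √(0.69·0.83) = 0.41
  Scale D (disc): 0.49 / √(0.87·0.83) = 0.58
  Scale B (conv): 0.67 / √(0.75·0.83) = 0.85
  Scale F (disc): 0.52 / √(0.62·0.83) = 0.72
  Scale A (conv): 0.78 / √(0.93·0.83) = 0.89
  Scale C (conv): 0.57 / √(0.77·0.83) = 0.71
  Scale G (disc): 0.33 / √(0.86·0.83) = 0.39
Smallest convergent = 0.71. Discriminant values: 0.41, 0.58, 0.72, 0.39; count ≥ 0.71 → 1.

1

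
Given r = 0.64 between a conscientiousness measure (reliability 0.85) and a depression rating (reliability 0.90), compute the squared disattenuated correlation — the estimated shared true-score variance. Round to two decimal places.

Disattenuated r = 0.64 / √(0.85 × 0.90) = 0.64 / 0.8746 = 0.7318.
Shared true-score variance = 0.7318² = 0.5355 ≈ 0.54.

0.54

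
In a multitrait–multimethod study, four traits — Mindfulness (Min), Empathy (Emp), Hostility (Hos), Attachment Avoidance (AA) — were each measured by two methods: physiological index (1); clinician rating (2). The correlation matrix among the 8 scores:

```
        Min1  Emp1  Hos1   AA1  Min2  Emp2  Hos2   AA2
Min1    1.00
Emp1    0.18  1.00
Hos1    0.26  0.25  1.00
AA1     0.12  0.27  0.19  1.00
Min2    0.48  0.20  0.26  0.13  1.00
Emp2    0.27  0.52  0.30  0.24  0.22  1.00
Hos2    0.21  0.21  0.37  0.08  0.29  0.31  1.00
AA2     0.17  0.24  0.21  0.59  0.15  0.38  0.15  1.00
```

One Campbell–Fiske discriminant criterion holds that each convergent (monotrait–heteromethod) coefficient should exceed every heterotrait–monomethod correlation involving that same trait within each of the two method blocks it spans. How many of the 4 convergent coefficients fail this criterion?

Each convergent coefficient versus the relevant comparison correlations:
Min (methods 1·2): 0.48 vs {0.18, 0.22, 0.26, 0.29, 0.12, 0.15} → pass.
Emp (methods 1·2): 0.52 vs {0.18, 0.22, 0.25, 0.31, 0.27, 0.38} → pass.
Hos (methods 1·2): 0.37 vs {0.26, 0.29, 0.25, 0.31, 0.19, 0.15} → pass.
AA (methods 1·2): 0.59 vs {0.12, 0.15, 0.27, 0.38, 0.19, 0.15} → pass.
0 of 4 fail.

0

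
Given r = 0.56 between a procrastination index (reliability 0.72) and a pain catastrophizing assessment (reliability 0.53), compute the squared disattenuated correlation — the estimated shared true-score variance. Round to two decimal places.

0.82

Disattenuated r = 0.56 / √(0.72 × 0.53) = 0.56 / 0.6177 = 0.9066.
Shared true-score variance = 0.9066² = 0.8219 ≈ 0.82.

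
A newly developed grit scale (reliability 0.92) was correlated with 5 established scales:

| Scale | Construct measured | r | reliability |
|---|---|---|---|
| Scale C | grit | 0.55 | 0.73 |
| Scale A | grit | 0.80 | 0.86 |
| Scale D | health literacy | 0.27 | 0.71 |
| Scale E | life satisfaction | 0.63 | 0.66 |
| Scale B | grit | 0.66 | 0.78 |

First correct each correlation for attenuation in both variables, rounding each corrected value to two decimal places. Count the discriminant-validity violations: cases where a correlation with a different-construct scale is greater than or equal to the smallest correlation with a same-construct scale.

Disattenuated r (r / √(r_scale · r_new)):
  Scale C (conv): 0.55 / √(0.73·0.92) = 0.67
  Scale A (conv): 0.80 / √(0.86·0.92) = 0.90
  Scale D (disc): 0.27 / √(0.71·0.92) = 0.33
  Scale E (disc): 0.63 / √(0.66·0.92) = 0.81
  Scale B (conv): 0.66 / √(0.78·0.92) = 0.78
Smallest convergent = 0.67. Discriminant values: 0.33, 0.81; count ≥ 0.67 → 1.

1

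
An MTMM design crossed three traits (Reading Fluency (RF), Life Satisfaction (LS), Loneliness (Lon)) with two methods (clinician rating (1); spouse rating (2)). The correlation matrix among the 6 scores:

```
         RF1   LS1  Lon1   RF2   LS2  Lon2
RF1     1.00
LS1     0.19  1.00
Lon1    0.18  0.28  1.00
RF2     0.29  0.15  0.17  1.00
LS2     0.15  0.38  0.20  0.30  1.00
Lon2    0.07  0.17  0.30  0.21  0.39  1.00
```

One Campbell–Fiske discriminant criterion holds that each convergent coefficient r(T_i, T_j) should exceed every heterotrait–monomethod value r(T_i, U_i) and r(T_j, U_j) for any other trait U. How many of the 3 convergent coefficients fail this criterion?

3

Checking each validity diagonal entry against its comparison values:
RF (methods 1·2): 0.29 vs {0.19, 0.30, 0.18, 0.21} → fail.
LS (methods 1·2): 0.38 vs {0.19, 0.30, 0.28, 0.39} → fail.
Lon (methods 1·2): 0.30 vs {0.18, 0.21, 0.28, 0.39} → fail.
3 of 3 fail.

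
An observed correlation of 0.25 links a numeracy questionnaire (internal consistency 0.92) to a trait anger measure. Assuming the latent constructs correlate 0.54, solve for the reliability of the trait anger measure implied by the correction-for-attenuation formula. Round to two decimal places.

r_true = r_obs / √(r_xx · r_yy) ⇒ 0.54 = 0.25 / √(0.92 · r_yy).
√(0.92 · r_yy) = 0.25 / 0.54 = 0.4630; 0.92 · r_yy = 0.2144; r_yy = 0.2144 / 0.92 ≈ 0.23.

0.23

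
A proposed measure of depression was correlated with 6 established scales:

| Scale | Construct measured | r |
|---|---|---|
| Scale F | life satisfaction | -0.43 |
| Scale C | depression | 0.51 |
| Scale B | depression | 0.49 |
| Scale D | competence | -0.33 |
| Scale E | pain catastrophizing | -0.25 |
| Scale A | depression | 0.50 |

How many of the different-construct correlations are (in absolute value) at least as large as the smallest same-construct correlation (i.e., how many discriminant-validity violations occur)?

0

Convergent (same construct = depression): Scale C, Scale B, Scale A.
Smallest convergent = 0.49. Discriminant |r|: 0.43, 0.33, 0.25; count ≥ 0.49 → 0.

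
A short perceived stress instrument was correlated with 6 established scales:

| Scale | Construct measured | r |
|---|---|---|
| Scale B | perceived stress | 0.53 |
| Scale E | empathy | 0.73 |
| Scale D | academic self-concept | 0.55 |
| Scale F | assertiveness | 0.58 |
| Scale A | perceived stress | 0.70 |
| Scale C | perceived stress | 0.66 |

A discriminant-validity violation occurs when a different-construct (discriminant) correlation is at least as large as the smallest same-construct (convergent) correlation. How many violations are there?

3

Convergent (same construct = perceived stress): Scale B, Scale A, Scale C.
Smallest convergent = 0.53. Discriminant values: 0.73, 0.55, 0.58; count ≥ 0.53 → 3.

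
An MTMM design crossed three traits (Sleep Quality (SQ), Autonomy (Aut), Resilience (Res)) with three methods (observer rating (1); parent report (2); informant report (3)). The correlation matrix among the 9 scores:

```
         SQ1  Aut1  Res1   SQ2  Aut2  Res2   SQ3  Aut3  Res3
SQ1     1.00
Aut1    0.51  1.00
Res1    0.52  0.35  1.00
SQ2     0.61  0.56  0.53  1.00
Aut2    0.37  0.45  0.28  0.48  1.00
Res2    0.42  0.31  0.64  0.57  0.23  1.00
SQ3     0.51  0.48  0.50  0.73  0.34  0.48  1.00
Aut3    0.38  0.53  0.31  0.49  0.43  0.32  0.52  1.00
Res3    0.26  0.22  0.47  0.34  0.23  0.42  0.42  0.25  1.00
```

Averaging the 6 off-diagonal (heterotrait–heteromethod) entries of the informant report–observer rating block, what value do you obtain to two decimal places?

HTHM values (method 3 × method 1): 0.48, 0.50, 0.38, 0.31, 0.26, 0.22; mean = 2.15/6 = 0.36.

0.36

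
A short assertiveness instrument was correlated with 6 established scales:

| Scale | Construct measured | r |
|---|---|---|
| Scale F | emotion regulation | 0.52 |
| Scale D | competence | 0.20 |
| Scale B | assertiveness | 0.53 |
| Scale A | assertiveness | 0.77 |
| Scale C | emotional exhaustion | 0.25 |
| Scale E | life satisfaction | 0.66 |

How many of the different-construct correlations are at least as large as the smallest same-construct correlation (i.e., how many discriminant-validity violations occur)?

Convergent (same construct = assertiveness): Scale B, Scale A.
Smallest convergent = 0.53. Discriminant values: 0.52, 0.20, 0.25, 0.66; count ≥ 0.53 → 1.

1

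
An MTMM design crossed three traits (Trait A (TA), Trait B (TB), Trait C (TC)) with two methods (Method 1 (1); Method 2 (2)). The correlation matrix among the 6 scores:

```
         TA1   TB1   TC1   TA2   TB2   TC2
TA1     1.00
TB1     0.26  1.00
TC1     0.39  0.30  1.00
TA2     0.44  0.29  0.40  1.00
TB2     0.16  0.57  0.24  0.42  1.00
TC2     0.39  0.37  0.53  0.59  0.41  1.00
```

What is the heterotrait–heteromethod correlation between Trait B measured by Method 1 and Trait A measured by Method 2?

0.29

Different traits and methods: r(TB1, TA2) = 0.29.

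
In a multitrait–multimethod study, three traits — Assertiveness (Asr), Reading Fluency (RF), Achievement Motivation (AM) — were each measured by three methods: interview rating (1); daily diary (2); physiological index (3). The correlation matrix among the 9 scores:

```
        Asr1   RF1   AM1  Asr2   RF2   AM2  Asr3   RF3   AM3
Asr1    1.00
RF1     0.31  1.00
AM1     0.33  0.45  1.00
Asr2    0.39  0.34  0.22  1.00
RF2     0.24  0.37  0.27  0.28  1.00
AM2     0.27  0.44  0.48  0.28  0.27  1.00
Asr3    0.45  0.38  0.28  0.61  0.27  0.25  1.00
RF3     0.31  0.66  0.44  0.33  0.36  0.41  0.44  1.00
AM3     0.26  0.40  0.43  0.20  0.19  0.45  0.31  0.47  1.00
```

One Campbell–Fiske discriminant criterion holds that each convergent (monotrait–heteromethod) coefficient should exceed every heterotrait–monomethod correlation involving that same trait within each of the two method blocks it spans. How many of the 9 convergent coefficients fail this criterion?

Checking each validity diagonal entry against its comparison values:
Asr (methods 1·2): 0.39 vs {0.31, 0.28, 0.33, 0.28} → pass.
Asr (methods 1·3): 0.45 vs {0.31, 0.44, 0.33, 0.31} → pass.
Asr (methods 2·3): 0.61 vs {0.28, 0.44, 0.28, 0.31} → pass.
RF (methods 1·2): 0.37 vs {0.31, 0.28, 0.45, 0.27} → fail.
RF (methods 1·3): 0.66 vs {0.31, 0.44, 0.45, 0.47} → pass.
RF (methods 2·3): 0.36 vs {0.28, 0.44, 0.27, 0.47} → fail.
AM (methods 1·2): 0.48 vs {0.33, 0.28, 0.45, 0.27} → pass.
AM (methods 1·3): 0.43 vs {0.33, 0.31, 0.45, 0.47} → fail.
AM (methods 2·3): 0.45 vs {0.28, 0.31, 0.27, 0.47} → fail.
4 of 9 fail.

4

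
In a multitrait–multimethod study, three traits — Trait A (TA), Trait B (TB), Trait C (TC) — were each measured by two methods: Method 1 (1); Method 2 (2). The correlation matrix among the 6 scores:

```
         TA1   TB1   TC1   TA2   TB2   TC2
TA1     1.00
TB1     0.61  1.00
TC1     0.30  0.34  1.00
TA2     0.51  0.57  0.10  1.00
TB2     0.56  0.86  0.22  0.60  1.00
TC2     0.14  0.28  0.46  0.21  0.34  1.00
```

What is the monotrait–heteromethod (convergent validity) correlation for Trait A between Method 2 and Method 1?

0.51

Same trait (TA), different methods: r(TA2, TA1) = 0.51.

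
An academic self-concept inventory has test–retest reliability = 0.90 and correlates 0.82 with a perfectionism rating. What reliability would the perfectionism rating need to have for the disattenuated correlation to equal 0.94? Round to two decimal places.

r_true = r_obs / √(r_xx · r_yy) ⇒ 0.94 = 0.82 / √(0.90 · r_yy).
√(0.90 · r_yy) = 0.82 / 0.94 = 0.8723; 0.90 · r_yy = 0.7609; r_yy = 0.7609 / 0.90 ≈ 0.85.

0.85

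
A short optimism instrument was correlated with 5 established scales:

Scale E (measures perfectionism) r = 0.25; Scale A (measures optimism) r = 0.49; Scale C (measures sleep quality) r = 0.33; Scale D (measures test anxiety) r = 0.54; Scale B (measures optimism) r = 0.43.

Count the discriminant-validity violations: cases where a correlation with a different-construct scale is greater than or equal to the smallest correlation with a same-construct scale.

1

Convergent (same construct = optimism): Scale A, Scale B.
Smallest convergent = 0.43. Discriminant values: 0.25, 0.33, 0.54; count ≥ 0.43 → 1.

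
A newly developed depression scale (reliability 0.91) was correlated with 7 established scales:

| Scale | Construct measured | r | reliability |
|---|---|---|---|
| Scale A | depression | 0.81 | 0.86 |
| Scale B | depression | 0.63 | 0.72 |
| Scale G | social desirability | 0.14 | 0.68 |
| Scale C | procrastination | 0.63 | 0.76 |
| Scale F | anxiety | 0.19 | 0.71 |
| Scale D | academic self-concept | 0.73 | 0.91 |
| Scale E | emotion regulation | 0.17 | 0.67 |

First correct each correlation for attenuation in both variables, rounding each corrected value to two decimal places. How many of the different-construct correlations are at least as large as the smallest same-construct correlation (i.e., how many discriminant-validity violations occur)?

1

Disattenuated r (r / √(r_scale · r_new)):
  Scale A (conv): 0.81 / √(0.86·0.91) = 0.92
  Scale B (conv): 0.63 / √(0.72·0.91) = 0.78
  Scale G (disc): 0.14 / √(0.68·0.91) = 0.18
  Scale C (disc): 0.63 / √(0.76·0.91) = 0.76
  Scale F (disc): 0.19 / √(0.71·0.91) = 0.24
  Scale D (disc): 0.73 / √(0.91·0.91) = 0.80
  Scale E (disc): 0.17 / √(0.67·0.91) = 0.22
Smallest convergent = 0.78. Discriminant values: 0.18, 0.76, 0.24, 0.80, 0.22; count ≥ 0.78 → 1.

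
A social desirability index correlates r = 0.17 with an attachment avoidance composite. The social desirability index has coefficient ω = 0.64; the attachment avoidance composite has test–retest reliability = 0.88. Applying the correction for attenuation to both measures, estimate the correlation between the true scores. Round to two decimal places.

r_true = r_obs / √(r_xx · r_yy) = 0.17 / √(0.64 × 0.88) = 0.17 / √0.5632 = 0.17 / 0.7505 ≈ 0.23.

0.23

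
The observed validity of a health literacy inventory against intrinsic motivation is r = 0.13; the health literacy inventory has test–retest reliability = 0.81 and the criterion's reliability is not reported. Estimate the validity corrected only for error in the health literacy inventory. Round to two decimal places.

Single correction: r_c = r_obs / √r_xx = 0.13 / √0.81 = 0.13 / 0.9000 ≈ 0.14.

0.14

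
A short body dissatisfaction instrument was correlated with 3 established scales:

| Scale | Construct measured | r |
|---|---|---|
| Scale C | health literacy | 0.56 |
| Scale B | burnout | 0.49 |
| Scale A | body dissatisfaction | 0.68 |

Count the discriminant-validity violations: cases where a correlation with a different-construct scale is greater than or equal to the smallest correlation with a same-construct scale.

Convergent (same construct = body dissatisfaction): Scale A.
Smallest convergent = 0.68. Discriminant values: 0.56, 0.49; count ≥ 0.68 → 0.

0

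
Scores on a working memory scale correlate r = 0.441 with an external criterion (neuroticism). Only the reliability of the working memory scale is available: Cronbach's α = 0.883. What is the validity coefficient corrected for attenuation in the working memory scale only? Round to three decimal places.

0.469

Single correction: r_c = r_obs / √r_xx = 0.441 / √0.883 = 0.441 / 0.9397 ≈ 0.469.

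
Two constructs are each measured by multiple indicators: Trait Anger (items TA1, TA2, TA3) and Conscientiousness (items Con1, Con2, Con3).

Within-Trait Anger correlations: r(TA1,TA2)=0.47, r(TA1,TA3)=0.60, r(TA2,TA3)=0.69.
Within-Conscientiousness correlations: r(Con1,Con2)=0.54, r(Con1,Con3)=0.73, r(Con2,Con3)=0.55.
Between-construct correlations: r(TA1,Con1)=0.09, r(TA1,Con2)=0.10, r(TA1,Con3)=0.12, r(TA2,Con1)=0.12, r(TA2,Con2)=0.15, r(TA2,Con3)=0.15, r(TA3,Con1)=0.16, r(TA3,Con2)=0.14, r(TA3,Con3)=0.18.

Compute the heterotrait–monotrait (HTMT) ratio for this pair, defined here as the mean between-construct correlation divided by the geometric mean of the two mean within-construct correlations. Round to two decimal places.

0.23

Between-construct mean = 1.21/9 = 0.1344.
Mean within-TA = 1.76/3 = 0.5867; mean within-Con = 1.82/3 = 0.6067.
Geometric mean = √(0.5867 × 0.6067) = 0.5966.
HTMT = 0.1344 / 0.5966 = 0.23.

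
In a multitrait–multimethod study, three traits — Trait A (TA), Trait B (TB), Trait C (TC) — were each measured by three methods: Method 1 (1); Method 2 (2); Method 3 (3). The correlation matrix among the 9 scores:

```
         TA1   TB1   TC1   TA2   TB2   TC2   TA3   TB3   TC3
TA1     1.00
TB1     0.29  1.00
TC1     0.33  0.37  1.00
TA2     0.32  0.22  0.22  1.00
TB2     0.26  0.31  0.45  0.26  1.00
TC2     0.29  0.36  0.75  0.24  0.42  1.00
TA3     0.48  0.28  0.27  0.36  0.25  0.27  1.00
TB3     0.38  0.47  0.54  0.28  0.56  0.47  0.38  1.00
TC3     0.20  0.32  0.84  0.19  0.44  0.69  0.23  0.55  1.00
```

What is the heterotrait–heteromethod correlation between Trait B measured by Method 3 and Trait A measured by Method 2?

0.28

Different traits and methods: r(TB3, TA2) = 0.28.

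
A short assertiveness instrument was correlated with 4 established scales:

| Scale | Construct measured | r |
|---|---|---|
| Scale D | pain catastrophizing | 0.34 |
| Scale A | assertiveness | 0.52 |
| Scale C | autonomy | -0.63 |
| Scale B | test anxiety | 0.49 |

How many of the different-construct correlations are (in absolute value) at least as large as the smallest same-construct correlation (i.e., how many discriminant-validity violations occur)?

1

Convergent (same construct = assertiveness): Scale A.
Smallest convergent = 0.52. Discriminant |r|: 0.34, 0.63, 0.49; count ≥ 0.52 → 1.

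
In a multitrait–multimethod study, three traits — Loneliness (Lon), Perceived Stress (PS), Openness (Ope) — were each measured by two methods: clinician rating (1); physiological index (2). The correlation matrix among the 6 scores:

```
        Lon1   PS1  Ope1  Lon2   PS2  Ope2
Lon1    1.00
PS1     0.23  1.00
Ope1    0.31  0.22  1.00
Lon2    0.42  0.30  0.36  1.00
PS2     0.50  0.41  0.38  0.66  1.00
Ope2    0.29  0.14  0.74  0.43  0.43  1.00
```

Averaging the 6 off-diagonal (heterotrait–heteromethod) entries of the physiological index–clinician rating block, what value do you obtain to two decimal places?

0.33

HTHM values (method 2 × method 1): 0.30, 0.36, 0.50, 0.38, 0.29, 0.14; mean = 1.97/6 = 0.33.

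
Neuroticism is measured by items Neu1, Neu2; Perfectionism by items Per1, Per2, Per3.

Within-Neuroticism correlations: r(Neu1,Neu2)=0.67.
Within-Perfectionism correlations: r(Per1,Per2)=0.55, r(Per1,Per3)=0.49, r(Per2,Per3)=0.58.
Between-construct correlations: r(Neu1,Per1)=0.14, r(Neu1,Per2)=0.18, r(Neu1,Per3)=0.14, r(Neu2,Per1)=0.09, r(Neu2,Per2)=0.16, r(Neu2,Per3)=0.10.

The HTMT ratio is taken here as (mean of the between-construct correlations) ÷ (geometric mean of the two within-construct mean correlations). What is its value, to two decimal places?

0.22

Between-construct mean = 0.81/6 = 0.1350.
Mean within-Neu = 0.67/1 = 0.6700; mean within-Per = 1.62/3 = 0.5400.
Geometric mean = √(0.6700 × 0.5400) = 0.6015.
HTMT = 0.1350 / 0.6015 = 0.22.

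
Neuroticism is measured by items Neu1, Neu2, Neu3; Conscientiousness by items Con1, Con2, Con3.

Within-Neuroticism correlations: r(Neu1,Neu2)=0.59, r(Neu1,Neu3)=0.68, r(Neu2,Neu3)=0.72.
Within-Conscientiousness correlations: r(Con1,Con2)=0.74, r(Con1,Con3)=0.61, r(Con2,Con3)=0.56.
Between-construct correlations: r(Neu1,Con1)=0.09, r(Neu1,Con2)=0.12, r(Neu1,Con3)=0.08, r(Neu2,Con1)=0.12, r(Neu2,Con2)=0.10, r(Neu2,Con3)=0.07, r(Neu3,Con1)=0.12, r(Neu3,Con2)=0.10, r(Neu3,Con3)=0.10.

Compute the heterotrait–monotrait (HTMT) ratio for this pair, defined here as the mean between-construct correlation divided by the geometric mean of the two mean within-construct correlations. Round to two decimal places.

0.15

Mean between = 0.90/9 = 0.1000.
Mean within-Neu = 1.99/3 = 0.6633; mean within-Con = 1.91/3 = 0.6367.
Geometric mean = √(0.6633 × 0.6367) = 0.6499.
HTMT = 0.1000 / 0.6499 = 0.15.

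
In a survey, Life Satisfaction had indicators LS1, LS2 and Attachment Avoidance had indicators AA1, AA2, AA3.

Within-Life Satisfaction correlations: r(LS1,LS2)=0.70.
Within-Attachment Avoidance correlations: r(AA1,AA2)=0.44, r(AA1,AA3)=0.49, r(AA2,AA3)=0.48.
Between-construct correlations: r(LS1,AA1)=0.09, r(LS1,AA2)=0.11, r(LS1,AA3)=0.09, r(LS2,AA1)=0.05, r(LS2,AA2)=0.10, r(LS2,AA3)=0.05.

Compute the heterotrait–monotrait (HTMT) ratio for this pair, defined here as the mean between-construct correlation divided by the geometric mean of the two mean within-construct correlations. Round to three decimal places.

Between-construct mean = 0.49/6 = 0.0817.
Mean within-LS = 0.70/1 = 0.7000; mean within-AA = 1.41/3 = 0.4700.
Geometric mean = √(0.7000 × 0.4700) = 0.5736.
HTMT = 0.0817 / 0.5736 = 0.142.

0.142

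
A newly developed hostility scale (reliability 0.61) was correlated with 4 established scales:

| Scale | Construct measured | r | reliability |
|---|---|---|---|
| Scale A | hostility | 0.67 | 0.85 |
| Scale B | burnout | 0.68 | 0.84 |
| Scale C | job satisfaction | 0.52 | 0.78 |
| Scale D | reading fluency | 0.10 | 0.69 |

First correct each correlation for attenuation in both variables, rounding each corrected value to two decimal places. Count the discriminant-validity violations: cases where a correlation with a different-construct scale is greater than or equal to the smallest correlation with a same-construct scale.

Disattenuated r (r / √(r_scale · r_new)):
  Scale A (conv): 0.67 / √(0.85·0.61) = 0.93
  Scale B (disc): 0.68 / √(0.84·0.61) = 0.95
  Scale C (disc): 0.52 / √(0.78·0.61) = 0.75
  Scale D (disc): 0.10 / √(0.69·0.61) = 0.15
Smallest convergent = 0.93. Discriminant values: 0.95, 0.75, 0.15; count ≥ 0.93 → 1.

1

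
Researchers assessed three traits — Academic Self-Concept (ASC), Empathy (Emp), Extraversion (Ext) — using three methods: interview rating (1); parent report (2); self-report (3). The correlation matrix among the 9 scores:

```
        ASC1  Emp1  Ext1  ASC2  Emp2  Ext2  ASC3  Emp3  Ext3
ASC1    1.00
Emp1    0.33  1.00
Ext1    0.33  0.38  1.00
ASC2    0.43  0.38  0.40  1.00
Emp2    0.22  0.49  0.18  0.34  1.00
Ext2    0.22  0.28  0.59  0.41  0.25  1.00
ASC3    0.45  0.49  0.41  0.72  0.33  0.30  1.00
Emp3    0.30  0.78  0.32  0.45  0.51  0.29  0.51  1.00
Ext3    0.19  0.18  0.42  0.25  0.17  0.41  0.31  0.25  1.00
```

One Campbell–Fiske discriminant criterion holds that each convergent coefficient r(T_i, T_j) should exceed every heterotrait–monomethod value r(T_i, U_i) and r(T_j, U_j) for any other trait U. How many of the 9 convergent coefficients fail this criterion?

3

Checking each validity diagonal entry against its comparison values:
ASC (methods 1·2): 0.43 vs {0.33, 0.34, 0.33, 0.41} → pass.
ASC (methods 1·3): 0.45 vs {0.33, 0.51, 0.33, 0.31} → fail.
ASC (methods 2·3): 0.72 vs {0.34, 0.51, 0.41, 0.31} → pass.
Emp (methods 1·2): 0.49 vs {0.33, 0.34, 0.38, 0.25} → pass.
Emp (methods 1·3): 0.78 vs {0.33, 0.51, 0.38, 0.25} → pass.
Emp (methods 2·3): 0.51 vs {0.34, 0.51, 0.25, 0.25} → fail.
Ext (methods 1·2): 0.59 vs {0.33, 0.41, 0.38, 0.25} → pass.
Ext (methods 1·3): 0.42 vs {0.33, 0.31, 0.38, 0.25} → pass.
Ext (methods 2·3): 0.41 vs {0.41, 0.31, 0.25, 0.25} → fail.
3 of 9 fail.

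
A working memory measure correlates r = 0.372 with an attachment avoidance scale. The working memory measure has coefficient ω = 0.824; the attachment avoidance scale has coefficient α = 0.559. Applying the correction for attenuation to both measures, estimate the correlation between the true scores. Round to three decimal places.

r_true = r_obs / √(r_xx · r_yy) = 0.372 / √(0.824 × 0.559) = 0.372 / √0.460616 = 0.372 / 0.6787 ≈ 0.548.

0.548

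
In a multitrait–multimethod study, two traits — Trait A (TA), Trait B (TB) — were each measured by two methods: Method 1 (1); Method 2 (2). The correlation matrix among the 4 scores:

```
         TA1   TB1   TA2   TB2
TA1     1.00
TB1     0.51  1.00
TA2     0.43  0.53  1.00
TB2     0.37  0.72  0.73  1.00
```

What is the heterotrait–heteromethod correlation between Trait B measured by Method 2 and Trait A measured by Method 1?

0.37

Different traits and methods: r(TB2, TA1) = 0.37.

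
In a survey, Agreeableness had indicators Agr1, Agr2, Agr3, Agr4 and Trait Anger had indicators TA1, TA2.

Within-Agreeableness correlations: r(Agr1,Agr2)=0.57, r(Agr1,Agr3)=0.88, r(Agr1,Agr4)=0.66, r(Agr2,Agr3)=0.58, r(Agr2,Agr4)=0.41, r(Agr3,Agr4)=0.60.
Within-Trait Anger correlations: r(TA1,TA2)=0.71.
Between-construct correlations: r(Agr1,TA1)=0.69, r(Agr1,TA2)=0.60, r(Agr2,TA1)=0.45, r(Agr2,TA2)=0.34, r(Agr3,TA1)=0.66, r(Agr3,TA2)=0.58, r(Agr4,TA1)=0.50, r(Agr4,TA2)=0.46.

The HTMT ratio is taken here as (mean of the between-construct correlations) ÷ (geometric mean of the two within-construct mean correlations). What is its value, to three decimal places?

Mean between = 4.28/8 = 0.5350.
Mean within-Agr = 3.70/6 = 0.6167; mean within-TA = 0.71/1 = 0.7100.
Geometric mean = √(0.6167 × 0.7100) = 0.6617.
HTMT = 0.5350 / 0.6617 = 0.809.

0.809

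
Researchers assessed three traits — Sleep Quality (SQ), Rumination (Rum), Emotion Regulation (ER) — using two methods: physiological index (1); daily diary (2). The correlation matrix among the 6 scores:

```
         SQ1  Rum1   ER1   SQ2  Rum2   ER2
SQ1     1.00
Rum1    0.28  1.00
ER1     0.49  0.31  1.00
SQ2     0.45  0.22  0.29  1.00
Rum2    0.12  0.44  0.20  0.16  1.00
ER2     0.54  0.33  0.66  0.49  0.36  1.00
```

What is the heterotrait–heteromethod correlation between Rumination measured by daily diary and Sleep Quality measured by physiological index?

0.12

Different traits and methods: r(Rum2, SQ1) = 0.12.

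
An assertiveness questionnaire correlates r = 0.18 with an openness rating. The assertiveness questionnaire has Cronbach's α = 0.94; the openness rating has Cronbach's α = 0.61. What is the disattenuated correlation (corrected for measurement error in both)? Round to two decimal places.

0.24

r_true = r_obs / √(r_xx · r_yy) = 0.18 / √(0.94 × 0.61) = 0.18 / √0.5734 = 0.18 / 0.7572 ≈ 0.24.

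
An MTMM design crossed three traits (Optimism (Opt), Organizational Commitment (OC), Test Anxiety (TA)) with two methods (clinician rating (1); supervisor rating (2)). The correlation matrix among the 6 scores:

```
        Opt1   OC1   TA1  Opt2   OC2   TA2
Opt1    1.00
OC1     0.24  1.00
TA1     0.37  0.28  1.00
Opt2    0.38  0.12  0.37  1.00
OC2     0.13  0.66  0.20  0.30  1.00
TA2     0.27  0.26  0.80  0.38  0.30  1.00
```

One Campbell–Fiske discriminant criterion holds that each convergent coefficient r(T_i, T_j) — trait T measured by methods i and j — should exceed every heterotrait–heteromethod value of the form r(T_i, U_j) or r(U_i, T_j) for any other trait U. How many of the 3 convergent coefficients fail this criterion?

Checking each validity diagonal entry against its comparison values:
Opt (methods 1·2): 0.38 vs {0.13, 0.12, 0.27, 0.37} → pass.
OC (methods 1·2): 0.66 vs {0.12, 0.13, 0.26, 0.20} → pass.
TA (methods 1·2): 0.80 vs {0.37, 0.27, 0.20, 0.26} → pass.
0 of 3 fail.

0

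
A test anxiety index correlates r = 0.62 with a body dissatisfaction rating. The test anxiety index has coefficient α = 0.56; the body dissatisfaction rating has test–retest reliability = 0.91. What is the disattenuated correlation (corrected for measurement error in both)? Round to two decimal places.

r_true = r_obs / √(r_xx · r_yy) = 0.62 / √(0.56 × 0.91) = 0.62 / √0.5096 = 0.62 / 0.7139 ≈ 0.87.

0.87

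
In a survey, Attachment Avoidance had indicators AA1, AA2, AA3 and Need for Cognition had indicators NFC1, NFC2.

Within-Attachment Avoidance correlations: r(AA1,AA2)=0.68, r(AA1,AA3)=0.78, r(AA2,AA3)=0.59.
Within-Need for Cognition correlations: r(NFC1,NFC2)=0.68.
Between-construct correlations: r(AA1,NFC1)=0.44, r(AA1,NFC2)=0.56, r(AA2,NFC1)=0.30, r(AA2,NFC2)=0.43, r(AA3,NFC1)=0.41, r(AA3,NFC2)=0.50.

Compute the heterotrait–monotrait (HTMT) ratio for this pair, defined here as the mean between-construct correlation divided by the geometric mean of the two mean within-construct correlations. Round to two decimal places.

0.65

Mean heterotrait r = 2.64/6 = 0.4400.
Mean within-AA = 2.05/3 = 0.6833; mean within-NFC = 0.68/1 = 0.6800.
Geometric mean = √(0.6833 × 0.6800) = 0.6816.
HTMT = 0.4400 / 0.6816 = 0.65.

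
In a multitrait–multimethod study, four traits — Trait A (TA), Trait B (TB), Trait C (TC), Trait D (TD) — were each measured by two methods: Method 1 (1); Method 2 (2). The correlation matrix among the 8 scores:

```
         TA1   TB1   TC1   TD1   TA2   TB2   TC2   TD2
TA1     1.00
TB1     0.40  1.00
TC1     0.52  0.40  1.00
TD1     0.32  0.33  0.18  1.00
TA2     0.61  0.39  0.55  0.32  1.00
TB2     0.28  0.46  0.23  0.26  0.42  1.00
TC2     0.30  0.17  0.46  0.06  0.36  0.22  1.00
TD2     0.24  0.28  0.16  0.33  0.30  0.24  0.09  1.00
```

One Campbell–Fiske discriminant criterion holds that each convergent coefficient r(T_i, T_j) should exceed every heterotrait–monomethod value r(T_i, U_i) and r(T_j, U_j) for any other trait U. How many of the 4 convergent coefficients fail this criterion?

Convergent coefficients and their comparison sets:
TA (methods 1·2): 0.61 vs {0.40, 0.42, 0.52, 0.36, 0.32, 0.30} → pass.
TB (methods 1·2): 0.46 vs {0.40, 0.42, 0.40, 0.22, 0.33, 0.24} → pass.
TC (methods 1·2): 0.46 vs {0.52, 0.36, 0.40, 0.22, 0.18, 0.09} → fail.
TD (methods 1·2): 0.33 vs {0.32, 0.30, 0.33, 0.24, 0.18, 0.09} → fail.
2 of 4 fail.

2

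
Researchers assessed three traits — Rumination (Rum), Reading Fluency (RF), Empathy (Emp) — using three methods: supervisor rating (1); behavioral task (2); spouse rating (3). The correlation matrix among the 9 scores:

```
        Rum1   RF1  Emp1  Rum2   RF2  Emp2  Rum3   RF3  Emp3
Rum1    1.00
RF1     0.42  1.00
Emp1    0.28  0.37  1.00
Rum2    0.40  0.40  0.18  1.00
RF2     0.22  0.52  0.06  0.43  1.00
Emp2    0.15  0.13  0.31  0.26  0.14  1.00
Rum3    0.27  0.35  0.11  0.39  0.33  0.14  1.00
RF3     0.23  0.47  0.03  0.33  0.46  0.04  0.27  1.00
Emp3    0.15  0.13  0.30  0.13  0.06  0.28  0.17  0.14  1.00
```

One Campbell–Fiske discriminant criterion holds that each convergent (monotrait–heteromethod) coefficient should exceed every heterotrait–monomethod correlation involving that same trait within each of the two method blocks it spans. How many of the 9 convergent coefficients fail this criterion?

Each convergent coefficient versus the relevant comparison correlations:
Rum (methods 1·2): 0.40 vs {0.42, 0.43, 0.28, 0.26} → fail.
Rum (methods 1·3): 0.27 vs {0.42, 0.27, 0.28, 0.17} → fail.
Rum (methods 2·3): 0.39 vs {0.43, 0.27, 0.26, 0.17} → fail.
RF (methods 1·2): 0.52 vs {0.42, 0.43, 0.37, 0.14} → pass.
RF (methods 1·3): 0.47 vs {0.42, 0.27, 0.37, 0.14} → pass.
RF (methods 2·3): 0.46 vs {0.43, 0.27, 0.14, 0.14} → pass.
Emp (methods 1·2): 0.31 vs {0.28, 0.26, 0.37, 0.14} → fail.
Emp (methods 1·3): 0.30 vs {0.28, 0.17, 0.37, 0.14} → fail.
Emp (methods 2·3): 0.28 vs {0.26, 0.17, 0.14, 0.14} → pass.
5 of 9 fail.

5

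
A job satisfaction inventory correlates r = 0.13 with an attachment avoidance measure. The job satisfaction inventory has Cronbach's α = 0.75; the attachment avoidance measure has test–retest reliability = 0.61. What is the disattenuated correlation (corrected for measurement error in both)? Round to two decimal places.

r_true = r_obs / √(r_xx · r_yy) = 0.13 / √(0.75 × 0.61) = 0.13 / √0.4575 = 0.13 / 0.6764 ≈ 0.19.

0.19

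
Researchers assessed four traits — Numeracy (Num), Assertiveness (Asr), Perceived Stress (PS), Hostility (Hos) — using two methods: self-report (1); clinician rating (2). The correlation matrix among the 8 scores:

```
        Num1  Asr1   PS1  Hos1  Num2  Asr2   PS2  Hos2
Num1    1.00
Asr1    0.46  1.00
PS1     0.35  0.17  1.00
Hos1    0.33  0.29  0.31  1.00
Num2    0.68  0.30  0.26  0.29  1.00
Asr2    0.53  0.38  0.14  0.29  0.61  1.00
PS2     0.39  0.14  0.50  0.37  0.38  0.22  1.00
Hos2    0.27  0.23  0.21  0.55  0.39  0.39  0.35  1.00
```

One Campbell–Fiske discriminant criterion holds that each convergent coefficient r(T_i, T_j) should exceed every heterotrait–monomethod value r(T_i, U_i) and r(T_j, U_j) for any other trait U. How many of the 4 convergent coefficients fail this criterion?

1

Checking each validity diagonal entry against its comparison values:
Num (methods 1·2): 0.68 vs {0.46, 0.61, 0.35, 0.38, 0.33, 0.39} → pass.
Asr (methods 1·2): 0.38 vs {0.46, 0.61, 0.17, 0.22, 0.29, 0.39} → fail.
PS (methods 1·2): 0.50 vs {0.35, 0.38, 0.17, 0.22, 0.31, 0.35} → pass.
Hos (methods 1·2): 0.55 vs {0.33, 0.39, 0.29, 0.39, 0.31, 0.35} → pass.
1 of 4 fail.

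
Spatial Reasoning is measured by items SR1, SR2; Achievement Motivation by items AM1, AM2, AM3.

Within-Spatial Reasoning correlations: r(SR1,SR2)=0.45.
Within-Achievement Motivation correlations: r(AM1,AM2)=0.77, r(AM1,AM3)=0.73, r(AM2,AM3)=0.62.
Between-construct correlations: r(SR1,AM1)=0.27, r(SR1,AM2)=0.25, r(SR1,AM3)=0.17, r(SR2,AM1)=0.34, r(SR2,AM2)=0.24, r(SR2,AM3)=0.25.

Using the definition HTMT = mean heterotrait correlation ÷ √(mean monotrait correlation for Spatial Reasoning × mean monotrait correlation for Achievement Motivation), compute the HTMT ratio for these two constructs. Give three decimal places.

0.449

Between-construct mean = 1.52/6 = 0.2533.
Mean within-SR = 0.45/1 = 0.4500; mean within-AM = 2.12/3 = 0.7067.
Geometric mean = √(0.4500 × 0.7067) = 0.5639.
HTMT = 0.2533 / 0.5639 = 0.449.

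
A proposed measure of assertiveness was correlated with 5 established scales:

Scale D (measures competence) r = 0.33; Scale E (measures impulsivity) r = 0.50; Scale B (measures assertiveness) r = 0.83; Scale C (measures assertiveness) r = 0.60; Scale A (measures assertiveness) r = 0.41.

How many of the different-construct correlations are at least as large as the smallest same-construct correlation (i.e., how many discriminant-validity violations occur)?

Convergent (same construct = assertiveness): Scale B, Scale C, Scale A.
Smallest convergent = 0.41. Discriminant values: 0.33, 0.50; count ≥ 0.41 → 1.

1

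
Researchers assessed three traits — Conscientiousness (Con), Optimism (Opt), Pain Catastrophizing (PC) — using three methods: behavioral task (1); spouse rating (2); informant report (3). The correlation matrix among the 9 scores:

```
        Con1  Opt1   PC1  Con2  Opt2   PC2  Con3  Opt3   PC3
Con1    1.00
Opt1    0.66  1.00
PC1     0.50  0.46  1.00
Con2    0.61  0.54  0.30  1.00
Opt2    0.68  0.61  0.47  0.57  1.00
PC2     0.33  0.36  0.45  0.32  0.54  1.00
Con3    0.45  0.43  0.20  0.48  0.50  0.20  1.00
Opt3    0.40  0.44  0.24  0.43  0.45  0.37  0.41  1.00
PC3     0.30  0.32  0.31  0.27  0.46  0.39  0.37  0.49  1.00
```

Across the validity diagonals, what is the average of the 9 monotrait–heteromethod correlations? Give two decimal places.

Convergent values: 0.61, 0.45, 0.48, 0.61, 0.44, 0.45, 0.45, 0.31, 0.39; mean = 4.19/9 = 0.47.

0.47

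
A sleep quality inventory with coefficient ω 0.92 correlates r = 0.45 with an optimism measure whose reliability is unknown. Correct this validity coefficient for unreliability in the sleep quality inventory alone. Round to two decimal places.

0.47

Single correction: r_c = r_obs / √r_xx = 0.45 / √0.92 = 0.45 / 0.9592 ≈ 0.47.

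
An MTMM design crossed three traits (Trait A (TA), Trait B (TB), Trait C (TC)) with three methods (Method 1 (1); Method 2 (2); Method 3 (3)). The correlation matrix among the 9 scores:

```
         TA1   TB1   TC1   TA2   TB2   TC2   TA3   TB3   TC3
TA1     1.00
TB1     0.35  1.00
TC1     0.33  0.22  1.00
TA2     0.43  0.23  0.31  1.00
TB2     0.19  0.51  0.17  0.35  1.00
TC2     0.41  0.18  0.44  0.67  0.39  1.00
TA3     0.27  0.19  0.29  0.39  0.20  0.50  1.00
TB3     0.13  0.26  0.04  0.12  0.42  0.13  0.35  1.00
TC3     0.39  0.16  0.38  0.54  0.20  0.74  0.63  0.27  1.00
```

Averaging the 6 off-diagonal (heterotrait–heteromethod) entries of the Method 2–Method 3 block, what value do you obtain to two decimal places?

0.28

HTHM values (method 2 × method 3): 0.12, 0.54, 0.20, 0.20, 0.50, 0.13; mean = 1.69/6 = 0.28.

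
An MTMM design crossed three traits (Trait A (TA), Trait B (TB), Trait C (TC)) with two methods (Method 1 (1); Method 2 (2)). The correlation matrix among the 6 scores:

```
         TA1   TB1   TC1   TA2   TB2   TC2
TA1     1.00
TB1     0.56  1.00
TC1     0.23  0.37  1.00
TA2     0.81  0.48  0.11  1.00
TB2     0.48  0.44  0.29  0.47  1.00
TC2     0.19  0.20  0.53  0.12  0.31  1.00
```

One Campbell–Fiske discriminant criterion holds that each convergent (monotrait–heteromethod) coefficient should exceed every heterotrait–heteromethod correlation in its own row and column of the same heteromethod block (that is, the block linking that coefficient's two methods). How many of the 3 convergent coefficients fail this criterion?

1

Checking each validity diagonal entry against its comparison values:
TA (methods 1·2): 0.81 vs {0.48, 0.48, 0.19, 0.11} → pass.
TB (methods 1·2): 0.44 vs {0.48, 0.48, 0.20, 0.29} → fail.
TC (methods 1·2): 0.53 vs {0.11, 0.19, 0.29, 0.20} → pass.
1 of 3 fail.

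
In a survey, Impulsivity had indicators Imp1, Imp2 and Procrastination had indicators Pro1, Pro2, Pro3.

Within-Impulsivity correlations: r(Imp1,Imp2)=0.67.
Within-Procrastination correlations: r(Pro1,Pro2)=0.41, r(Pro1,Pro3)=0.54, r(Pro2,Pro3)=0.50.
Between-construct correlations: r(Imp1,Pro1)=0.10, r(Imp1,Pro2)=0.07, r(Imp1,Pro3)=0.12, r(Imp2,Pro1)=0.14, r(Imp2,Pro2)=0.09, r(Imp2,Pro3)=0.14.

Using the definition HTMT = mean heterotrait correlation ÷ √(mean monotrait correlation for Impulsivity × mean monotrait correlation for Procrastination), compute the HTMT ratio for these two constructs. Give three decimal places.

Mean between = 0.66/6 = 0.1100.
Mean within-Imp = 0.67/1 = 0.6700; mean within-Pro = 1.45/3 = 0.4833.
Geometric mean = √(0.6700 × 0.4833) = 0.5690.
HTMT = 0.1100 / 0.5690 = 0.193.

0.193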